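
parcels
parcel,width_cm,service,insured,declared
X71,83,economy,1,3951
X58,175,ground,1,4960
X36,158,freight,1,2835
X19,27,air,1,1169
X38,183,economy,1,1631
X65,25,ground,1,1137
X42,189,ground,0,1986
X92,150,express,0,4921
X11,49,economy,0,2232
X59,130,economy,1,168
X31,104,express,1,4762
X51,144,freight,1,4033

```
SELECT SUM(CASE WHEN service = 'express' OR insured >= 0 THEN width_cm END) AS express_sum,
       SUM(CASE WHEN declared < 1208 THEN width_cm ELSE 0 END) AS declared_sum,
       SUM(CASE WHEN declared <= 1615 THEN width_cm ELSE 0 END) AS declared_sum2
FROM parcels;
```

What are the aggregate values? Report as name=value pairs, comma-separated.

[express_sum: service = 'express' OR insured >= 0]
parcel=X71: ✓ → 83
parcel=X58: ✓ → 175
parcel=X36: ✓ → 158
parcel=X19: ✓ → 27
parcel=X38: ✓ → 183
parcel=X65: ✓ → 25
parcel=X42: ✓ → 189
parcel=X92: ✓ → 150
parcel=X11: ✓ → 49
parcel=X59: ✓ → 130
parcel=X31: ✓ → 104
parcel=X51: ✓ → 144
express_sum = 83 + 175 + 158 + 27 + 183 + 25 + 189 + 150 + 49 + 130 + 104 + 144 = 1417
—
[declared_sum: declared < 1208]
parcel=X71: ✗
parcel=X58: ✗
parcel=X36: ✗
parcel=X19: ✓ → 27
parcel=X38: ✗
parcel=X65: ✓ → 25
parcel=X42: ✗
parcel=X92: ✗
parcel=X11: ✗
parcel=X59: ✓ → 130
parcel=X31: ✗
parcel=X51: ✗
declared_sum = 27 + 25 + 130 = 182
—
[declared_sum2: declared <= 1615]
parcel=X71: ✗
parcel=X58: ✗
parcel=X36: ✗
parcel=X19: ✓ → 27
parcel=X38: ✗
parcel=X65: ✓ → 25
parcel=X42: ✗
parcel=X92: ✗
parcel=X11: ✗
parcel=X59: ✓ → 130
parcel=X31: ✗
parcel=X51: ✗
declared_sum2 = 27 + 25 + 130 = 182

express_sum=1417, declared_sum=182, declared_sum2=182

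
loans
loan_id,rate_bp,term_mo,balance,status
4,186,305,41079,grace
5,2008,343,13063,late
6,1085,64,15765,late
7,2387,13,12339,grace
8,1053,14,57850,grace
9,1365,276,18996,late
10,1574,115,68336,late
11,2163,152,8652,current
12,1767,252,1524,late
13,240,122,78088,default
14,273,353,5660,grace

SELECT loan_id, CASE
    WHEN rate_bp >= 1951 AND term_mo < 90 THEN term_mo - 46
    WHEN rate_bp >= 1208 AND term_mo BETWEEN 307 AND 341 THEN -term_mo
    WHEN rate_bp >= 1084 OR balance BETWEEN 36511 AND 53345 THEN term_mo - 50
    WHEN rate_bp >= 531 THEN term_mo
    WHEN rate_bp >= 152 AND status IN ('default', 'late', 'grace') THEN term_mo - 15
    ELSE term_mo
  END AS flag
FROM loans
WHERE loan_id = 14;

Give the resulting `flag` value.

loan_id = 14: rate_bp=273, term_mo=353, balance=5660, status=grace.
rate_bp >= 1951 AND term_mo < 90 → false
rate_bp >= 1208 AND term_mo BETWEEN 307 AND 341 → false
rate_bp >= 1084 OR balance BETWEEN 36511 AND 53345 → false
rate_bp >= 531 → false
rate_bp >= 152 AND status IN ('default', 'late', 'grace') → true → 338

338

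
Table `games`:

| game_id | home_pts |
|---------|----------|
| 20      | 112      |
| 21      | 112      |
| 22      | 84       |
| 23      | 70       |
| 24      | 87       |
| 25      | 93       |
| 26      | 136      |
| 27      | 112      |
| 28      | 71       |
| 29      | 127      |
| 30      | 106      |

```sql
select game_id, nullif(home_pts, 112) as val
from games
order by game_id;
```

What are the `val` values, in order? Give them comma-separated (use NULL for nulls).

game_id=20: home_pts=112 vs 112: equal → NULL
game_id=21: home_pts=112 vs 112: equal → NULL
game_id=22: home_pts=84 vs 112: differ → 84
game_id=23: home_pts=70 vs 112: differ → 70
game_id=24: home_pts=87 vs 112: differ → 87
game_id=25: home_pts=93 vs 112: differ → 93
game_id=26: home_pts=136 vs 112: differ → 136
game_id=27: home_pts=112 vs 112: equal → NULL
game_id=28: home_pts=71 vs 112: differ → 71
game_id=29: home_pts=127 vs 112: differ → 127
game_id=30: home_pts=106 vs 112: differ → 106

NULL, NULL, 84, 70, 87, 93, 136, NULL, 71, 127, 106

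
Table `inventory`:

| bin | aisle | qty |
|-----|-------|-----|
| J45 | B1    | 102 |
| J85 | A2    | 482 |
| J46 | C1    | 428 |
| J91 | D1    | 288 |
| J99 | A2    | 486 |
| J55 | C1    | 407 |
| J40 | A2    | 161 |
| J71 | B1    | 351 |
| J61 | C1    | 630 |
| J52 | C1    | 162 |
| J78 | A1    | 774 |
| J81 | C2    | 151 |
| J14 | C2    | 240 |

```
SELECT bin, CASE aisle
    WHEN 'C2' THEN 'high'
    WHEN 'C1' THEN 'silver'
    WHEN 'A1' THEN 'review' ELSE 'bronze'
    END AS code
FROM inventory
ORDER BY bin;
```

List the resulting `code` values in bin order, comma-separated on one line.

high, bronze, bronze, silver, silver, silver, silver, bronze, review, high, bronze, bronze, bronze

bin=J14: aisle='C2' → high
bin=J40: ELSE → bronze
bin=J45: ELSE → bronze
bin=J46: aisle='C1' → silver
bin=J52: aisle='C1' → silver
bin=J55: aisle='C1' → silver
bin=J61: aisle='C1' → silver
bin=J71: ELSE → bronze
bin=J78: aisle='A1' → review
bin=J81: aisle='C2' → high
bin=J85: ELSE → bronze
bin=J91: ELSE → bronze
bin=J99: ELSE → bronze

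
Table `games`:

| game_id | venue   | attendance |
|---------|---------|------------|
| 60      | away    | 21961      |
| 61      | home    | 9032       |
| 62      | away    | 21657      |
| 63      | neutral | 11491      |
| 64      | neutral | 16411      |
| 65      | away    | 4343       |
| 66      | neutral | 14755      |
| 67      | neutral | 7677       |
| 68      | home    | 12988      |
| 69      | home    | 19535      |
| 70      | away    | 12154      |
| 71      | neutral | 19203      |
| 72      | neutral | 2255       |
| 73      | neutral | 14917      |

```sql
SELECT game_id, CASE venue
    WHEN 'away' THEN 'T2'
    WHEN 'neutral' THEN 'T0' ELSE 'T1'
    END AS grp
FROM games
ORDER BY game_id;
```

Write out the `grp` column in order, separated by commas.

game_id=60: venue='away' → T2
game_id=61: ELSE → T1
game_id=62: venue='away' → T2
game_id=63: venue='neutral' → T0
game_id=64: venue='neutral' → T0
game_id=65: venue='away' → T2
game_id=66: venue='neutral' → T0
game_id=67: venue='neutral' → T0
game_id=68: ELSE → T1
game_id=69: ELSE → T1
game_id=70: venue='away' → T2
game_id=71: venue='neutral' → T0
game_id=72: venue='neutral' → T0
game_id=73: venue='neutral' → T0

T2, T1, T2, T0, T0, T2, T0, T0, T1, T1, T2, T0, T0, T0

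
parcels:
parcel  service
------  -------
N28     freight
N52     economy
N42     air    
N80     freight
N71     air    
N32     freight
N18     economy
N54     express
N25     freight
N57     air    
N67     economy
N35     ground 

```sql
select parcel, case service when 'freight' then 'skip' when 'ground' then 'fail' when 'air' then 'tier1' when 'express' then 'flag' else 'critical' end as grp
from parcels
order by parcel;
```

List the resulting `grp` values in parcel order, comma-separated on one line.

parcel=N18: ELSE → critical
parcel=N25: service='freight' → skip
parcel=N28: service='freight' → skip
parcel=N32: service='freight' → skip
parcel=N35: service='ground' → fail
parcel=N42: service='air' → tier1
parcel=N52: ELSE → critical
parcel=N54: service='express' → flag
parcel=N57: service='air' → tier1
parcel=N67: ELSE → critical
parcel=N71: service='air' → tier1
parcel=N80: service='freight' → skip

critical, skip, skip, skip, fail, tier1, critical, flag, tier1, critical, tier1, skip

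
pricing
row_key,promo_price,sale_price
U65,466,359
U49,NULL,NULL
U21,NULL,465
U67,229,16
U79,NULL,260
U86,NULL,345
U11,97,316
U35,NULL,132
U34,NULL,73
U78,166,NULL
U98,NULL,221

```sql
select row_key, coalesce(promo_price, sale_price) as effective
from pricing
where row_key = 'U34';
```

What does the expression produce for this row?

row_key = U34: promo_price=NULL, sale_price=73.
promo_price=NULL, sale_price=73 → 73

73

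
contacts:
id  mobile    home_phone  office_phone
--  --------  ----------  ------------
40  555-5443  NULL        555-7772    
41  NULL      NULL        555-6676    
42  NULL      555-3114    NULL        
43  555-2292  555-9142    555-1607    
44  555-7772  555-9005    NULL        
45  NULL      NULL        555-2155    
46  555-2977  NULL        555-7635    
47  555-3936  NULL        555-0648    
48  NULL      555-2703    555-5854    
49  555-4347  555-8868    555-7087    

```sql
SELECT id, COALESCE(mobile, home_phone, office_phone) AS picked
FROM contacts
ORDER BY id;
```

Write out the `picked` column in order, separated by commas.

555-5443, 555-6676, 555-3114, 555-2292, 555-7772, 555-2155, 555-2977, 555-3936, 555-2703, 555-4347

id=40: mobile=555-5443 → 555-5443
id=41: mobile=NULL, home_phone=NULL, office_phone=555-6676 → 555-6676
id=42: mobile=NULL, home_phone=555-3114 → 555-3114
id=43: mobile=555-2292 → 555-2292
id=44: mobile=555-7772 → 555-7772
id=45: mobile=NULL, home_phone=NULL, office_phone=555-2155 → 555-2155
id=46: mobile=555-2977 → 555-2977
id=47: mobile=555-3936 → 555-3936
id=48: mobile=NULL, home_phone=555-2703 → 555-2703
id=49: mobile=555-4347 → 555-4347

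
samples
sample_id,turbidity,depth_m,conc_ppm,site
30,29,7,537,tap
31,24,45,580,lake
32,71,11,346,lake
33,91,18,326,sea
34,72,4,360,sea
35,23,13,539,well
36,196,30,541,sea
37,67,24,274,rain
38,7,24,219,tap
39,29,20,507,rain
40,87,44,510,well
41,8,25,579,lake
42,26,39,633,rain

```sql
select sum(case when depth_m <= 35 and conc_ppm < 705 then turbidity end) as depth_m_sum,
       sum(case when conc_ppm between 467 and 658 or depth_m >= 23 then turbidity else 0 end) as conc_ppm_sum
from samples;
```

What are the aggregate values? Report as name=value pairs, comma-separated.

depth_m_sum=593, conc_ppm_sum=496

[depth_m_sum: depth_m <= 35 and conc_ppm < 705]
sample_id=30: ✓ → 29
sample_id=31: ✗
sample_id=32: ✓ → 71
sample_id=33: ✓ → 91
sample_id=34: ✓ → 72
sample_id=35: ✓ → 23
sample_id=36: ✓ → 196
sample_id=37: ✓ → 67
sample_id=38: ✓ → 7
sample_id=39: ✓ → 29
sample_id=40: ✗
sample_id=41: ✓ → 8
sample_id=42: ✗
depth_m_sum = 29 + 71 + 91 + 72 + 23 + 196 + 67 + 7 + 29 + 8 = 593
—
[conc_ppm_sum: conc_ppm between 467 and 658 or depth_m >= 23]
sample_id=30: ✓ → 29
sample_id=31: ✓ → 24
sample_id=32: ✗
sample_id=33: ✗
sample_id=34: ✗
sample_id=35: ✓ → 23
sample_id=36: ✓ → 196
sample_id=37: ✓ → 67
sample_id=38: ✓ → 7
sample_id=39: ✓ → 29
sample_id=40: ✓ → 87
sample_id=41: ✓ → 8
sample_id=42: ✓ → 26
conc_ppm_sum = 29 + 24 + 23 + 196 + 67 + 7 + 29 + 87 + 8 + 26 = 496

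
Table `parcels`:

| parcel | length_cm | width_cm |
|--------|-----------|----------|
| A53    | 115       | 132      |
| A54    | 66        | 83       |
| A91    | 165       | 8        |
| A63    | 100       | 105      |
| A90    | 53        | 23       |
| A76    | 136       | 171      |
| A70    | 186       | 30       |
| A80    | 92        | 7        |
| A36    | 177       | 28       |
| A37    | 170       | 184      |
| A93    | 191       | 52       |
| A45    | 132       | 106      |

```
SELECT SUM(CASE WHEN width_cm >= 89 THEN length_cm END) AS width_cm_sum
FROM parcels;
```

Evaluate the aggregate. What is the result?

653

parcel=A53: ✓ → 115
parcel=A54: ✗
parcel=A91: ✗
parcel=A63: ✓ → 100
parcel=A90: ✗
parcel=A76: ✓ → 136
parcel=A70: ✗
parcel=A80: ✗
parcel=A36: ✗
parcel=A37: ✓ → 170
parcel=A93: ✗
parcel=A45: ✓ → 132
width_cm_sum = 115 + 100 + 136 + 170 + 132 = 653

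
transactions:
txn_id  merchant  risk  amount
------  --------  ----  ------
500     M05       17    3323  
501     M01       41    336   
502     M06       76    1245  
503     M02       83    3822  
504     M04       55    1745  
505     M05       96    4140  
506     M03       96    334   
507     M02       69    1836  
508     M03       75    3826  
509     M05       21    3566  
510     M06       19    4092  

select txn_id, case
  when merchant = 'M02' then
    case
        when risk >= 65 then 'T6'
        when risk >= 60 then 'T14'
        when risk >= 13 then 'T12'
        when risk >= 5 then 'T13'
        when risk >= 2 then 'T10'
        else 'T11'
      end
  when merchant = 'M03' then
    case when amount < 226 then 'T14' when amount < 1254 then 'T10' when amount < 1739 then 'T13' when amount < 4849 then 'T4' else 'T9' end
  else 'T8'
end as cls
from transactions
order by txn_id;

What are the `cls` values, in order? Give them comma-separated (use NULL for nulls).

T8, T8, T8, T6, T8, T8, T10, T6, T4, T8, T8

txn_id=500: merchant='M05' → outer ELSE → T8
txn_id=501: merchant='M01' → outer ELSE → T8
txn_id=502: merchant='M06' → outer ELSE → T8
txn_id=503: merchant='M02' → inner[risk >= 65] → T6
txn_id=504: merchant='M04' → outer ELSE → T8
txn_id=505: merchant='M05' → outer ELSE → T8
txn_id=506: merchant='M03' → inner[amount < 1254] → T10
txn_id=507: merchant='M02' → inner[risk >= 65] → T6
txn_id=508: merchant='M03' → inner[amount < 4849] → T4
txn_id=509: merchant='M05' → outer ELSE → T8
txn_id=510: merchant='M06' → outer ELSE → T8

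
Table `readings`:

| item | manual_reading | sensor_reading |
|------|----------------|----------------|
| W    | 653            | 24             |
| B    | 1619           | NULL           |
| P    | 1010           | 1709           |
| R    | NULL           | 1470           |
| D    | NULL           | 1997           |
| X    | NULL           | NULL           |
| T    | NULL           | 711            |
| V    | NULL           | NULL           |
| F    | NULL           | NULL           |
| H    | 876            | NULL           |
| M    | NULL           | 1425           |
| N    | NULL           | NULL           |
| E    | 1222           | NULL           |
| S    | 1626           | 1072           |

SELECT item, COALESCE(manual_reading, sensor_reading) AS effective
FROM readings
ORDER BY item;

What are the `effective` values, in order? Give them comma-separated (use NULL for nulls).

item=B: manual_reading=1619 → 1619
item=D: manual_reading=NULL, sensor_reading=1997 → 1997
item=E: manual_reading=1222 → 1222
item=F: manual_reading=NULL, sensor_reading=NULL (all NULL) → NULL
item=H: manual_reading=876 → 876
item=M: manual_reading=NULL, sensor_reading=1425 → 1425
item=N: manual_reading=NULL, sensor_reading=NULL (all NULL) → NULL
item=P: manual_reading=1010 → 1010
item=R: manual_reading=NULL, sensor_reading=1470 → 1470
item=S: manual_reading=1626 → 1626
item=T: manual_reading=NULL, sensor_reading=711 → 711
item=V: manual_reading=NULL, sensor_reading=NULL (all NULL) → NULL
item=W: manual_reading=653 → 653
item=X: manual_reading=NULL, sensor_reading=NULL (all NULL) → NULL

1619, 1997, 1222, NULL, 876, 1425, NULL, 1010, 1470, 1626, 711, NULL, 653, NULL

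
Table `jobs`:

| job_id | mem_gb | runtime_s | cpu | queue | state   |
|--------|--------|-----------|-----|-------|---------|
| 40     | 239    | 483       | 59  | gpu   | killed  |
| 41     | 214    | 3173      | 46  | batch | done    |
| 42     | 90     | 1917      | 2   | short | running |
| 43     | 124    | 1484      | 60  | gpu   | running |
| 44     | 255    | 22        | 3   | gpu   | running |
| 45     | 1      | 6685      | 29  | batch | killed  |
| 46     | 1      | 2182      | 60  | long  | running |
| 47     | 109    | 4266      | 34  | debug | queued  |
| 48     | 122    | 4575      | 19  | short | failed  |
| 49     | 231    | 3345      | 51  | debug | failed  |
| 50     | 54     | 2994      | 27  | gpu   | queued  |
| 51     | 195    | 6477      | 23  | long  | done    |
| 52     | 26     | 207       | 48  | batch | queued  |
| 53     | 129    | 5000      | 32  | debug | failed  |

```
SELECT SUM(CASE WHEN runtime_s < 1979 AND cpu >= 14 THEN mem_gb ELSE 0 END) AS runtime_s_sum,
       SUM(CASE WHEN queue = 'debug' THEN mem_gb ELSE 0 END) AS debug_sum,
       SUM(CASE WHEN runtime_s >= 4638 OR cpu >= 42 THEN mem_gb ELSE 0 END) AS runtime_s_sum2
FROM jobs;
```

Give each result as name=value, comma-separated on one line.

[runtime_s_sum: runtime_s < 1979 AND cpu >= 14]
job_id=40: ✓ → 239
job_id=41: ✗
job_id=42: ✗
job_id=43: ✓ → 124
job_id=44: ✗
job_id=45: ✗
job_id=46: ✗
job_id=47: ✗
job_id=48: ✗
job_id=49: ✗
job_id=50: ✗
job_id=51: ✗
job_id=52: ✓ → 26
job_id=53: ✗
runtime_s_sum = 239 + 124 + 26 = 389
—
[debug_sum: queue = 'debug']
job_id=40: ✗
job_id=41: ✗
job_id=42: ✗
job_id=43: ✗
job_id=44: ✗
job_id=45: ✗
job_id=46: ✗
job_id=47: ✓ → 109
job_id=48: ✗
job_id=49: ✓ → 231
job_id=50: ✗
job_id=51: ✗
job_id=52: ✗
job_id=53: ✓ → 129
debug_sum = 109 + 231 + 129 = 469
—
[runtime_s_sum2: runtime_s >= 4638 OR cpu >= 42]
job_id=40: ✓ → 239
job_id=41: ✓ → 214
job_id=42: ✗
job_id=43: ✓ → 124
job_id=44: ✗
job_id=45: ✓ → 1
job_id=46: ✓ → 1
job_id=47: ✗
job_id=48: ✗
job_id=49: ✓ → 231
job_id=50: ✗
job_id=51: ✓ → 195
job_id=52: ✓ → 26
job_id=53: ✓ → 129
runtime_s_sum2 = 239 + 214 + 124 + 1 + 1 + 231 + 195 + 26 + 129 = 1160

runtime_s_sum=389, debug_sum=469, runtime_s_sum2=1160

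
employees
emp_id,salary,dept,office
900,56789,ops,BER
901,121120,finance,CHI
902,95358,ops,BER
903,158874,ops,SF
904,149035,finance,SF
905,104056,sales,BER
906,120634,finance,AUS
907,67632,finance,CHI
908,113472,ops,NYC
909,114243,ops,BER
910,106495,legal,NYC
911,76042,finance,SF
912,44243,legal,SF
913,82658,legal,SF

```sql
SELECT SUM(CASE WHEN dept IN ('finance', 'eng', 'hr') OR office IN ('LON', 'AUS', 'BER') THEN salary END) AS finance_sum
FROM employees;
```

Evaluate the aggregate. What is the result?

904909

emp_id=900: ✓ → 56789
emp_id=901: ✓ → 121120
emp_id=902: ✓ → 95358
emp_id=903: ✗
emp_id=904: ✓ → 149035
emp_id=905: ✓ → 104056
emp_id=906: ✓ → 120634
emp_id=907: ✓ → 67632
emp_id=908: ✗
emp_id=909: ✓ → 114243
emp_id=910: ✗
emp_id=911: ✓ → 76042
emp_id=912: ✗
emp_id=913: ✗
finance_sum = 56789 + 121120 + 95358 + 149035 + 104056 + 120634 + 67632 + 114243 + 76042 = 904909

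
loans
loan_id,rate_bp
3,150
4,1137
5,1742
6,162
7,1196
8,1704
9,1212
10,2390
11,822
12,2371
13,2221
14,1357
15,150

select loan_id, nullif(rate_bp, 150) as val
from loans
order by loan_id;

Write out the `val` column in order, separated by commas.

loan_id=3: rate_bp=150 vs 150: equal → NULL
loan_id=4: rate_bp=1137 vs 150: differ → 1137
loan_id=5: rate_bp=1742 vs 150: differ → 1742
loan_id=6: rate_bp=162 vs 150: differ → 162
loan_id=7: rate_bp=1196 vs 150: differ → 1196
loan_id=8: rate_bp=1704 vs 150: differ → 1704
loan_id=9: rate_bp=1212 vs 150: differ → 1212
loan_id=10: rate_bp=2390 vs 150: differ → 2390
loan_id=11: rate_bp=822 vs 150: differ → 822
loan_id=12: rate_bp=2371 vs 150: differ → 2371
loan_id=13: rate_bp=2221 vs 150: differ → 2221
loan_id=14: rate_bp=1357 vs 150: differ → 1357
loan_id=15: rate_bp=150 vs 150: equal → NULL

NULL, 1137, 1742, 162, 1196, 1704, 1212, 2390, 822, 2371, 2221, 1357, NULL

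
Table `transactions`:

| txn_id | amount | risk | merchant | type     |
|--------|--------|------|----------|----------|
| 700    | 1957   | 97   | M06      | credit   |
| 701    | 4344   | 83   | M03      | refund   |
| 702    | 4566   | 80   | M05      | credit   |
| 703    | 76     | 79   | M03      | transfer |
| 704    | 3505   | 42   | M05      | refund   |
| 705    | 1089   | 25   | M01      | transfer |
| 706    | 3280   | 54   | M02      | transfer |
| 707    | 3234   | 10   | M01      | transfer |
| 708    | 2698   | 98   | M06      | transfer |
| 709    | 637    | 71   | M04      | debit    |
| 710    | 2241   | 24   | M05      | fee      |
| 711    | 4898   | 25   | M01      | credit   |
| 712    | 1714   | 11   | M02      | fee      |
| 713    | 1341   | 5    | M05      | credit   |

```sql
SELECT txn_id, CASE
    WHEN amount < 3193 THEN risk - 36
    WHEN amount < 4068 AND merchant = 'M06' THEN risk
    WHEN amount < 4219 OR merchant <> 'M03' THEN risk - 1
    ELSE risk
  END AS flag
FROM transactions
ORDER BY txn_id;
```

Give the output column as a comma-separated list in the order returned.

61, 83, 79, 43, 41, -11, 53, 9, 62, 35, -12, 24, -25, -31

txn_id=700: amount < 3193 → 61
txn_id=701: ELSE → 83
txn_id=702: amount < 4219 OR merchant <> 'M03' → 79
txn_id=703: amount < 3193 → 43
txn_id=704: amount < 4219 OR merchant <> 'M03' → 41
txn_id=705: amount < 3193 → -11
txn_id=706: amount < 4219 OR merchant <> 'M03' → 53
txn_id=707: amount < 4219 OR merchant <> 'M03' → 9
txn_id=708: amount < 3193 → 62
txn_id=709: amount < 3193 → 35
txn_id=710: amount < 3193 → -12
txn_id=711: amount < 4219 OR merchant <> 'M03' → 24
txn_id=712: amount < 3193 → -25
txn_id=713: amount < 3193 → -31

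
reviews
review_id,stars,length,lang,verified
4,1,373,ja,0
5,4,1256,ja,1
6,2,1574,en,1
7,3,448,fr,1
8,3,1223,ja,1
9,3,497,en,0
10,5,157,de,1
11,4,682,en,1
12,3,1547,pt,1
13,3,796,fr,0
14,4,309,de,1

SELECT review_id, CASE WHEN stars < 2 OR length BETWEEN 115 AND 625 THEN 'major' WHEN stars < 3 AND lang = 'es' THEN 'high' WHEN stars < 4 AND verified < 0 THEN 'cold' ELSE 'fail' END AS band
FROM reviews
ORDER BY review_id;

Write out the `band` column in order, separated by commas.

major, fail, fail, major, fail, major, major, fail, fail, fail, major

review_id=4: stars < 2 OR length BETWEEN 115 AND 625 → major
review_id=5: ELSE → fail
review_id=6: ELSE → fail
review_id=7: stars < 2 OR length BETWEEN 115 AND 625 → major
review_id=8: ELSE → fail
review_id=9: stars < 2 OR length BETWEEN 115 AND 625 → major
review_id=10: stars < 2 OR length BETWEEN 115 AND 625 → major
review_id=11: ELSE → fail
review_id=12: ELSE → fail
review_id=13: ELSE → fail
review_id=14: stars < 2 OR length BETWEEN 115 AND 625 → major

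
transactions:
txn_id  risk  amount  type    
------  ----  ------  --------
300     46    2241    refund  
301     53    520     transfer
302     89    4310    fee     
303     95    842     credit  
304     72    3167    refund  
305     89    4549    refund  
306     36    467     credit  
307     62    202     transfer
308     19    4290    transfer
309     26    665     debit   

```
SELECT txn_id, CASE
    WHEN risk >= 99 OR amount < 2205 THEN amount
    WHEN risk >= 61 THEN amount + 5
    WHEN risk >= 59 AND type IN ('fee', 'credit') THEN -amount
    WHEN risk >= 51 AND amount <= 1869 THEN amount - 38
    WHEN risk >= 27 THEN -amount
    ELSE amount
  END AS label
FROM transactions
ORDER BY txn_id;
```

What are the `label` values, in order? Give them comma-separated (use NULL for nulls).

txn_id=300: risk >= 27 → -2241
txn_id=301: risk >= 99 OR amount < 2205 → 520
txn_id=302: risk >= 61 → 4315
txn_id=303: risk >= 99 OR amount < 2205 → 842
txn_id=304: risk >= 61 → 3172
txn_id=305: risk >= 61 → 4554
txn_id=306: risk >= 99 OR amount < 2205 → 467
txn_id=307: risk >= 99 OR amount < 2205 → 202
txn_id=308: ELSE → 4290
txn_id=309: risk >= 99 OR amount < 2205 → 665

-2241, 520, 4315, 842, 3172, 4554, 467, 202, 4290, 665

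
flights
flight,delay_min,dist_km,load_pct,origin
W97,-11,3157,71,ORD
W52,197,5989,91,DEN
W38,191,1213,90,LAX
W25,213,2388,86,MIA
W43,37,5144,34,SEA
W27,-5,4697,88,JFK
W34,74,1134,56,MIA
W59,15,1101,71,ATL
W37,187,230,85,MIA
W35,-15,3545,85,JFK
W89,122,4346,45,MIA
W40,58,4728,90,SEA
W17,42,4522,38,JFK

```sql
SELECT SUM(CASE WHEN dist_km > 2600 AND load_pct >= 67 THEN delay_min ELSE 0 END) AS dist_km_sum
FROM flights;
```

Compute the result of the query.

224

flight=W97: ✓ → -11
flight=W52: ✓ → 197
flight=W38: ✗
flight=W25: ✗
flight=W43: ✗
flight=W27: ✓ → -5
flight=W34: ✗
flight=W59: ✗
flight=W37: ✗
flight=W35: ✓ → -15
flight=W89: ✗
flight=W40: ✓ → 58
flight=W17: ✗
dist_km_sum = -11 + 197 + -5 + -15 + 58 = 224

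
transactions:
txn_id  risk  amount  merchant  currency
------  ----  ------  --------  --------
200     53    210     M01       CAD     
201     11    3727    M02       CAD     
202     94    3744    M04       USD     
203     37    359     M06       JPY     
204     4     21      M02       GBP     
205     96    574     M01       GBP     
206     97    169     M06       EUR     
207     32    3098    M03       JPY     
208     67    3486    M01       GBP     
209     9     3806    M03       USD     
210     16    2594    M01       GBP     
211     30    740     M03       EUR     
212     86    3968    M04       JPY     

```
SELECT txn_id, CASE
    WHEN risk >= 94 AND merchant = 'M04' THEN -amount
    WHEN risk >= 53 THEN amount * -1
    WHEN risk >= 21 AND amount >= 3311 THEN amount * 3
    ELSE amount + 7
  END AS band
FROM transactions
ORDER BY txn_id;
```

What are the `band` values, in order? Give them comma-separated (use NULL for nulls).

txn_id=200: risk >= 53 → -210
txn_id=201: ELSE → 3734
txn_id=202: risk >= 94 AND merchant = 'M04' → -3744
txn_id=203: ELSE → 366
txn_id=204: ELSE → 28
txn_id=205: risk >= 53 → -574
txn_id=206: risk >= 53 → -169
txn_id=207: ELSE → 3105
txn_id=208: risk >= 53 → -3486
txn_id=209: ELSE → 3813
txn_id=210: ELSE → 2601
txn_id=211: ELSE → 747
txn_id=212: risk >= 53 → -3968

-210, 3734, -3744, 366, 28, -574, -169, 3105, -3486, 3813, 2601, 747, -3968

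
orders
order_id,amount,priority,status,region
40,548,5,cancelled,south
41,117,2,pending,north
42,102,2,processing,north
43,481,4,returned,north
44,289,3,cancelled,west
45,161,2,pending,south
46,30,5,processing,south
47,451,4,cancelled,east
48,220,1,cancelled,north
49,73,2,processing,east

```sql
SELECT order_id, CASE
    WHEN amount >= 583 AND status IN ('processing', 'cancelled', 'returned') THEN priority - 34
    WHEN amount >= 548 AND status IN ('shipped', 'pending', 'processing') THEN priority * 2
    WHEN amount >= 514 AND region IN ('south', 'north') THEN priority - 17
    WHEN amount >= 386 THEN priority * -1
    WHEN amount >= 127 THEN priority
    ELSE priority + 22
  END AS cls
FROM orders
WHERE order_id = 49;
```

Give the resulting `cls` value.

order_id = 49: amount=73, priority=2, status=processing, region=east.
amount >= 583 AND status IN ('processing', 'cancelled', 'returned') → false
amount >= 548 AND status IN ('shipped', 'pending', 'processing') → false
amount >= 514 AND region IN ('south', 'north') → false
amount >= 386 → false
amount >= 127 → false
No prior WHEN matched → ELSE → 24

24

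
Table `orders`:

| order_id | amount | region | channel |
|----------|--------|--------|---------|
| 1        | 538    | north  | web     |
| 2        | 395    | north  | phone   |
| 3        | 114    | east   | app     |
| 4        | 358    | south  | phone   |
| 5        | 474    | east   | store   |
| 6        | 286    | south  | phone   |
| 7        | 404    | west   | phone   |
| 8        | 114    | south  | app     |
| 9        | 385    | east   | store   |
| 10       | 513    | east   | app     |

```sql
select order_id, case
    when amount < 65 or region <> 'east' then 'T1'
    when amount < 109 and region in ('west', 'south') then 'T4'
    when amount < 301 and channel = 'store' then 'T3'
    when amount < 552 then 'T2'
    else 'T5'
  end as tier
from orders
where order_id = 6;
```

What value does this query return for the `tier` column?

order_id = 6: amount=286, region=south, channel=phone.
amount < 65 or region <> 'east' → true → T1

T1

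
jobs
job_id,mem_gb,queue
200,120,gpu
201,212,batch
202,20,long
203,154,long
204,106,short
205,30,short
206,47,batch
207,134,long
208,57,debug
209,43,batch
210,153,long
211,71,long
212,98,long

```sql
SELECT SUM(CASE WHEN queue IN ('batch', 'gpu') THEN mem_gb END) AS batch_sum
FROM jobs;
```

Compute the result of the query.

job_id=200: ✓ → 120
job_id=201: ✓ → 212
job_id=202: ✗
job_id=203: ✗
job_id=204: ✗
job_id=205: ✗
job_id=206: ✓ → 47
job_id=207: ✗
job_id=208: ✗
job_id=209: ✓ → 43
job_id=210: ✗
job_id=211: ✗
job_id=212: ✗
batch_sum = 120 + 212 + 47 + 43 = 422

422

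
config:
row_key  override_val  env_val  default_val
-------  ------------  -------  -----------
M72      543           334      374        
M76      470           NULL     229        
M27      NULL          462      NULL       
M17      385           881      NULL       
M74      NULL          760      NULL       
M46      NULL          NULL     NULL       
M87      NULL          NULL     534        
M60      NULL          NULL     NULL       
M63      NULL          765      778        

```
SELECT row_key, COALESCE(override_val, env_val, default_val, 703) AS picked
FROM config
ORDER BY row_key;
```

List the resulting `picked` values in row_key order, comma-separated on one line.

row_key=M17: override_val=385 → 385
row_key=M27: override_val=NULL, env_val=462 → 462
row_key=M46: override_val=NULL, env_val=NULL, default_val=NULL, → literal 703 → 703
row_key=M60: override_val=NULL, env_val=NULL, default_val=NULL, → literal 703 → 703
row_key=M63: override_val=NULL, env_val=765 → 765
row_key=M72: override_val=543 → 543
row_key=M74: override_val=NULL, env_val=760 → 760
row_key=M76: override_val=470 → 470
row_key=M87: override_val=NULL, env_val=NULL, default_val=534 → 534

385, 462, 703, 703, 765, 543, 760, 470, 534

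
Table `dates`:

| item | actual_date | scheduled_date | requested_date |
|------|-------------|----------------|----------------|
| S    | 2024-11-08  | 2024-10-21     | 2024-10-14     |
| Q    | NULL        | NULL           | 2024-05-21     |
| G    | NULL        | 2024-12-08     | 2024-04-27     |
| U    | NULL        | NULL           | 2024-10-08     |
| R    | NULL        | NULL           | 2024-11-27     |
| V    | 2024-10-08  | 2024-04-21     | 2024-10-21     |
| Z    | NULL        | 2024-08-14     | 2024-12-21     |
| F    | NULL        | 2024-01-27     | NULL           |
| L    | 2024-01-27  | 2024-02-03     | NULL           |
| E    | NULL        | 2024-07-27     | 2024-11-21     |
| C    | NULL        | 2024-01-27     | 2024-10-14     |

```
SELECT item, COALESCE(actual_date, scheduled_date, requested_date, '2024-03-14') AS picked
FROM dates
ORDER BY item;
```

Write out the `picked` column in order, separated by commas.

2024-01-27, 2024-07-27, 2024-01-27, 2024-12-08, 2024-01-27, 2024-05-21, 2024-11-27, 2024-11-08, 2024-10-08, 2024-10-08, 2024-08-14

item=C: actual_date=NULL, scheduled_date=2024-01-27 → 2024-01-27
item=E: actual_date=NULL, scheduled_date=2024-07-27 → 2024-07-27
item=F: actual_date=NULL, scheduled_date=2024-01-27 → 2024-01-27
item=G: actual_date=NULL, scheduled_date=2024-12-08 → 2024-12-08
item=L: actual_date=2024-01-27 → 2024-01-27
item=Q: actual_date=NULL, scheduled_date=NULL, requested_date=2024-05-21 → 2024-05-21
item=R: actual_date=NULL, scheduled_date=NULL, requested_date=2024-11-27 → 2024-11-27
item=S: actual_date=2024-11-08 → 2024-11-08
item=U: actual_date=NULL, scheduled_date=NULL, requested_date=2024-10-08 → 2024-10-08
item=V: actual_date=2024-10-08 → 2024-10-08
item=Z: actual_date=NULL, scheduled_date=2024-08-14 → 2024-08-14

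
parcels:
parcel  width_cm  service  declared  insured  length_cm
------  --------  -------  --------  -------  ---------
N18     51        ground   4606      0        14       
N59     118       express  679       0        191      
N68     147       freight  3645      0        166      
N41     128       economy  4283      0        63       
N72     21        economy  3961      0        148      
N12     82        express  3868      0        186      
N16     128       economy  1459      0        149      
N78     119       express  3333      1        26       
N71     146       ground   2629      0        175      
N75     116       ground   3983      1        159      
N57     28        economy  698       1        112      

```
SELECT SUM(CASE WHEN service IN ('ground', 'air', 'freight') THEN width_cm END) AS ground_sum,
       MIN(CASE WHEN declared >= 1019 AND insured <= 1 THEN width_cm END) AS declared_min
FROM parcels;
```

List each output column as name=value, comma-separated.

ground_sum=460, declared_min=21

[ground_sum: service IN ('ground', 'air', 'freight')]
parcel=N18: ✓ → 51
parcel=N59: ✗
parcel=N68: ✓ → 147
parcel=N41: ✗
parcel=N72: ✗
parcel=N12: ✗
parcel=N16: ✗
parcel=N78: ✗
parcel=N71: ✓ → 146
parcel=N75: ✓ → 116
parcel=N57: ✗
ground_sum = 51 + 147 + 146 + 116 = 460
—
[declared_min: declared >= 1019 AND insured <= 1]
parcel=N18: ✓ → 51
parcel=N59: ✗
parcel=N68: ✓ → 147
parcel=N41: ✓ → 128
parcel=N72: ✓ → 21
parcel=N12: ✓ → 82
parcel=N16: ✓ → 128
parcel=N78: ✓ → 119
parcel=N71: ✓ → 146
parcel=N75: ✓ → 116
parcel=N57: ✗
declared_min = MIN(51, 147, 128, 21, 82, 128, 119, 146, 116) = 21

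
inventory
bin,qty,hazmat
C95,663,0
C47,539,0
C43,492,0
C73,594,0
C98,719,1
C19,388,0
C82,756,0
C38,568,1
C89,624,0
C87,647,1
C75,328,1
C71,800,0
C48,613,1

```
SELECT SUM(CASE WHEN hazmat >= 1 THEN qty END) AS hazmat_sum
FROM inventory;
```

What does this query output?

bin=C95: ✗
bin=C47: ✗
bin=C43: ✗
bin=C73: ✗
bin=C98: ✓ → 719
bin=C19: ✗
bin=C82: ✗
bin=C38: ✓ → 568
bin=C89: ✗
bin=C87: ✓ → 647
bin=C75: ✓ → 328
bin=C71: ✗
bin=C48: ✓ → 613
hazmat_sum = 719 + 568 + 647 + 328 + 613 = 2875

2875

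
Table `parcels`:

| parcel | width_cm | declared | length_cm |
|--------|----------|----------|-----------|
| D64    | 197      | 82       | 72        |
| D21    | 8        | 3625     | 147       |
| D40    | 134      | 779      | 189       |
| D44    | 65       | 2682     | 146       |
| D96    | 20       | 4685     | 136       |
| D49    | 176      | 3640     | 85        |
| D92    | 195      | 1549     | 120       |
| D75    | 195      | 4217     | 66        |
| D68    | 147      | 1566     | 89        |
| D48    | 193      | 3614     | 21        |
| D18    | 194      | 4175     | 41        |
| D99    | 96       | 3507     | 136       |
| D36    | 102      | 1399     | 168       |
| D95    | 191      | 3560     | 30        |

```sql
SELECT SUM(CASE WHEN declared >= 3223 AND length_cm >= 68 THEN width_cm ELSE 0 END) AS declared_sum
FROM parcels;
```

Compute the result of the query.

parcel=D64: ✗
parcel=D21: ✓ → 8
parcel=D40: ✗
parcel=D44: ✗
parcel=D96: ✓ → 20
parcel=D49: ✓ → 176
parcel=D92: ✗
parcel=D75: ✗
parcel=D68: ✗
parcel=D48: ✗
parcel=D18: ✗
parcel=D99: ✓ → 96
parcel=D36: ✗
parcel=D95: ✗
declared_sum = 8 + 20 + 176 + 96 = 300

300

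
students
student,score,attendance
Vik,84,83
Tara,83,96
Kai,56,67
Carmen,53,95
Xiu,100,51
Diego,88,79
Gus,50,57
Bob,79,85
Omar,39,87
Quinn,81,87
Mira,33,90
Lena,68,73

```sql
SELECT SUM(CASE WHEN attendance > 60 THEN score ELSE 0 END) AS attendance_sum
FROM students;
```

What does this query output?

664

student=Vik: ✓ → 84
student=Tara: ✓ → 83
student=Kai: ✓ → 56
student=Carmen: ✓ → 53
student=Xiu: ✗
student=Diego: ✓ → 88
student=Gus: ✗
student=Bob: ✓ → 79
student=Omar: ✓ → 39
student=Quinn: ✓ → 81
student=Mira: ✓ → 33
student=Lena: ✓ → 68
attendance_sum = 84 + 83 + 56 + 53 + 88 + 79 + 39 + 81 + 33 + 68 = 664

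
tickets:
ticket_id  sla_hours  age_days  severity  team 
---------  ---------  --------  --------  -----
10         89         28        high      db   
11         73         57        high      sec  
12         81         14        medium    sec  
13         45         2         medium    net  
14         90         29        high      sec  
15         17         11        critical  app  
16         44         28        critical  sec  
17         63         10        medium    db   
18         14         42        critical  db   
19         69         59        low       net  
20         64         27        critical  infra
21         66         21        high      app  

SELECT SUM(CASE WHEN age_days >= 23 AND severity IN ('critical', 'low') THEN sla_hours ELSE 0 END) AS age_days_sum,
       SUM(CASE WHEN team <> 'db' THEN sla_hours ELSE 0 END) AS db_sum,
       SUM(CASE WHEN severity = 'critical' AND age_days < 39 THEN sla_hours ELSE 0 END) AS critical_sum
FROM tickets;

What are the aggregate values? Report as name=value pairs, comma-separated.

age_days_sum=191, db_sum=549, critical_sum=125

[age_days_sum: age_days >= 23 AND severity IN ('critical', 'low')]
ticket_id=10: ✗
ticket_id=11: ✗
ticket_id=12: ✗
ticket_id=13: ✗
ticket_id=14: ✗
ticket_id=15: ✗
ticket_id=16: ✓ → 44
ticket_id=17: ✗
ticket_id=18: ✓ → 14
ticket_id=19: ✓ → 69
ticket_id=20: ✓ → 64
ticket_id=21: ✗
age_days_sum = 44 + 14 + 69 + 64 = 191
—
[db_sum: team <> 'db']
ticket_id=10: ✗
ticket_id=11: ✓ → 73
ticket_id=12: ✓ → 81
ticket_id=13: ✓ → 45
ticket_id=14: ✓ → 90
ticket_id=15: ✓ → 17
ticket_id=16: ✓ → 44
ticket_id=17: ✗
ticket_id=18: ✗
ticket_id=19: ✓ → 69
ticket_id=20: ✓ → 64
ticket_id=21: ✓ → 66
db_sum = 73 + 81 + 45 + 90 + 17 + 44 + 69 + 64 + 66 = 549
—
[critical_sum: severity = 'critical' AND age_days < 39]
ticket_id=10: ✗
ticket_id=11: ✗
ticket_id=12: ✗
ticket_id=13: ✗
ticket_id=14: ✗
ticket_id=15: ✓ → 17
ticket_id=16: ✓ → 44
ticket_id=17: ✗
ticket_id=18: ✗
ticket_id=19: ✗
ticket_id=20: ✓ → 64
ticket_id=21: ✗
critical_sum = 17 + 44 + 64 = 125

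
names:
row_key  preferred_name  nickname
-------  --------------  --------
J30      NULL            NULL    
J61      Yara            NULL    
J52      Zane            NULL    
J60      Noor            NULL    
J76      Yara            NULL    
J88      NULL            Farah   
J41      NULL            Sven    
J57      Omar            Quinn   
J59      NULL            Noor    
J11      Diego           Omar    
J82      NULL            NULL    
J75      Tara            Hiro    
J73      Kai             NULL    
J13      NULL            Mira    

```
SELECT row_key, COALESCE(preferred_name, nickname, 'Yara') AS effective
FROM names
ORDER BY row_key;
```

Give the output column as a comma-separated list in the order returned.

Diego, Mira, Yara, Sven, Zane, Omar, Noor, Noor, Yara, Kai, Tara, Yara, Yara, Farah

row_key=J11: preferred_name=Diego → Diego
row_key=J13: preferred_name=NULL, nickname=Mira → Mira
row_key=J30: preferred_name=NULL, nickname=NULL, → literal Yara → Yara
row_key=J41: preferred_name=NULL, nickname=Sven → Sven
row_key=J52: preferred_name=Zane → Zane
row_key=J57: preferred_name=Omar → Omar
row_key=J59: preferred_name=NULL, nickname=Noor → Noor
row_key=J60: preferred_name=Noor → Noor
row_key=J61: preferred_name=Yara → Yara
row_key=J73: preferred_name=Kai → Kai
row_key=J75: preferred_name=Tara → Tara
row_key=J76: preferred_name=Yara → Yara
row_key=J82: preferred_name=NULL, nickname=NULL, → literal Yara → Yara
row_key=J88: preferred_name=NULL, nickname=Farah → Farah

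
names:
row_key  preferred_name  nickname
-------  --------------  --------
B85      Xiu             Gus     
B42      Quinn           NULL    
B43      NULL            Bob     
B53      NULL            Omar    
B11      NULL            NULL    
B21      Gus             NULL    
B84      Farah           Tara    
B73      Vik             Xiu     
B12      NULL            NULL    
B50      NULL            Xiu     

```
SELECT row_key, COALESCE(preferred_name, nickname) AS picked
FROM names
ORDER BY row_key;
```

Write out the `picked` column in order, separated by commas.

NULL, NULL, Gus, Quinn, Bob, Xiu, Omar, Vik, Farah, Xiu

row_key=B11: preferred_name=NULL, nickname=NULL (all NULL) → NULL
row_key=B12: preferred_name=NULL, nickname=NULL (all NULL) → NULL
row_key=B21: preferred_name=Gus → Gus
row_key=B42: preferred_name=Quinn → Quinn
row_key=B43: preferred_name=NULL, nickname=Bob → Bob
row_key=B50: preferred_name=NULL, nickname=Xiu → Xiu
row_key=B53: preferred_name=NULL, nickname=Omar → Omar
row_key=B73: preferred_name=Vik → Vik
row_key=B84: preferred_name=Farah → Farah
row_key=B85: preferred_name=Xiu → Xiu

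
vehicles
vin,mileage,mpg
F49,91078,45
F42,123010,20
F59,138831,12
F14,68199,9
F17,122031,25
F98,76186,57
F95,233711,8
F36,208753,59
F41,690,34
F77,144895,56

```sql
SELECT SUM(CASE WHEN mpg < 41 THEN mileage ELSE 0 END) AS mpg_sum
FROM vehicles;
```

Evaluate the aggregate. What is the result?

vin=F49: ✗
vin=F42: ✓ → 123010
vin=F59: ✓ → 138831
vin=F14: ✓ → 68199
vin=F17: ✓ → 122031
vin=F98: ✗
vin=F95: ✓ → 233711
vin=F36: ✗
vin=F41: ✓ → 690
vin=F77: ✗
mpg_sum = 123010 + 138831 + 68199 + 122031 + 233711 + 690 = 686472

686472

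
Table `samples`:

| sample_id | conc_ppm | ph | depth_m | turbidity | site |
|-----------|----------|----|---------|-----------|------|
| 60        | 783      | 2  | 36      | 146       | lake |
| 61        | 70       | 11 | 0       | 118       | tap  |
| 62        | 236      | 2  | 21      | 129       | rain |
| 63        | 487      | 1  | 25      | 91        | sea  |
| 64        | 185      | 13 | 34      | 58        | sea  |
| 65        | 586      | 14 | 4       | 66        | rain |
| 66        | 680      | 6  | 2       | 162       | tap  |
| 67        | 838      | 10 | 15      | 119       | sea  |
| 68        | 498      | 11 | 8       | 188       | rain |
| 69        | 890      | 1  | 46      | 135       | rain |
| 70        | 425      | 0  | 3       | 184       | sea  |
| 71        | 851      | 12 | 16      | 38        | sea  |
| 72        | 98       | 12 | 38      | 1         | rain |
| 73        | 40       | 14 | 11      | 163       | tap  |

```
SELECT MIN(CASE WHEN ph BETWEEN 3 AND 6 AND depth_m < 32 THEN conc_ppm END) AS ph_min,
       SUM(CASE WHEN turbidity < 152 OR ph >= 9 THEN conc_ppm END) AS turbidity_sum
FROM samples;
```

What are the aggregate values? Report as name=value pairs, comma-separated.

[ph_min: ph BETWEEN 3 AND 6 AND depth_m < 32]
sample_id=60: ✗
sample_id=61: ✗
sample_id=62: ✗
sample_id=63: ✗
sample_id=64: ✗
sample_id=65: ✗
sample_id=66: ✓ → 680
sample_id=67: ✗
sample_id=68: ✗
sample_id=69: ✗
sample_id=70: ✗
sample_id=71: ✗
sample_id=72: ✗
sample_id=73: ✗
ph_min = MIN(680) = 680
—
[turbidity_sum: turbidity < 152 OR ph >= 9]
sample_id=60: ✓ → 783
sample_id=61: ✓ → 70
sample_id=62: ✓ → 236
sample_id=63: ✓ → 487
sample_id=64: ✓ → 185
sample_id=65: ✓ → 586
sample_id=66: ✗
sample_id=67: ✓ → 838
sample_id=68: ✓ → 498
sample_id=69: ✓ → 890
sample_id=70: ✗
sample_id=71: ✓ → 851
sample_id=72: ✓ → 98
sample_id=73: ✓ → 40
turbidity_sum = 783 + 70 + 236 + 487 + 185 + 586 + 838 + 498 + 890 + 851 + 98 + 40 = 5562

ph_min=680, turbidity_sum=5562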